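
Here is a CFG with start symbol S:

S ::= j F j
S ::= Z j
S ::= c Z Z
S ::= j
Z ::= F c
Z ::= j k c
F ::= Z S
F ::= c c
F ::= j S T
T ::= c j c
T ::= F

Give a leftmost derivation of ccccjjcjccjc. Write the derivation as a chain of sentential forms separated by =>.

S=>cZZ=>cFcZ=>ccccZ=>ccccFc=>ccccZSc=>ccccFcSc=>ccccjSTcSc=>ccccjjTcSc=>ccccjjcjccSc=>ccccjjcjccjc

S => cZZ   [S ::= c Z Z]
cZZ => cFcZ   [Z ::= F c]
cFcZ => ccccZ   [F ::= c c]
ccccZ => ccccFc   [Z ::= F c]
ccccFc => ccccZSc   [F ::= Z S]
ccccZSc => ccccFcSc   [Z ::= F c]
ccccFcSc => ccccjSTcSc   [F ::= j S T]
ccccjSTcSc => ccccjjTcSc   [S ::= j]
ccccjjTcSc => ccccjjcjccSc   [T ::= c j c]
ccccjjcjccSc => ccccjjcjccjc   [S ::= j]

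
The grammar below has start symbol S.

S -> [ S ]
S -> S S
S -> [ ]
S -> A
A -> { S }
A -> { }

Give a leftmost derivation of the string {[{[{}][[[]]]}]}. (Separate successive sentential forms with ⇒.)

S ⇒ A   [S -> A]
A ⇒ {S}   [A -> { S }]
{S} ⇒ {[S]}   [S -> [ S ]]
{[S]} ⇒ {[A]}   [S -> A]
{[A]} ⇒ {[{S}]}   [A -> { S }]
{[{S}]} ⇒ {[{SS}]}   [S -> S S]
{[{SS}]} ⇒ {[{[S]S}]}   [S -> [ S ]]
{[{[S]S}]} ⇒ {[{[A]S}]}   [S -> A]
{[{[A]S}]} ⇒ {[{[{}]S}]}   [A -> { }]
{[{[{}]S}]} ⇒ {[{[{}][S]}]}   [S -> [ S ]]
{[{[{}][S]}]} ⇒ {[{[{}][[S]]}]}   [S -> [ S ]]
{[{[{}][[S]]}]} ⇒ {[{[{}][[[]]]}]}   [S -> [ ]]

S⇒A⇒{S}⇒{[S]}⇒{[A]}⇒{[{S}]}⇒{[{SS}]}⇒{[{[S]S}]}⇒{[{[A]S}]}⇒{[{[{}]S}]}⇒{[{[{}][S]}]}⇒{[{[{}][[S]]}]}⇒{[{[{}][[[]]]}]}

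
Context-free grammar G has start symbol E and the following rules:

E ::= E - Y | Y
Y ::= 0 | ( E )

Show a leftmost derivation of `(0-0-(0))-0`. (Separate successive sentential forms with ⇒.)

E⇒E-Y⇒Y-Y⇒(E)-Y⇒(E-Y)-Y⇒(E-Y-Y)-Y⇒(Y-Y-Y)-Y⇒(0-Y-Y)-Y⇒(0-0-Y)-Y⇒(0-0-(E))-Y⇒(0-0-(Y))-Y⇒(0-0-(0))-Y⇒(0-0-(0))-0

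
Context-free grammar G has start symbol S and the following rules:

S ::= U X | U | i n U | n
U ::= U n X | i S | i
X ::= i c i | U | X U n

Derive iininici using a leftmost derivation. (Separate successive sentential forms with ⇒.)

S⇒U⇒iS⇒iinU⇒iinUnX⇒iininX⇒iininici

S ⇒ U   [S ::= U]
U ⇒ iS   [U ::= i S]
iS ⇒ iinU   [S ::= i n U]
iinU ⇒ iinUnX   [U ::= U n X]
iinUnX ⇒ iininX   [U ::= i]
iininX ⇒ iininici   [X ::= i c i]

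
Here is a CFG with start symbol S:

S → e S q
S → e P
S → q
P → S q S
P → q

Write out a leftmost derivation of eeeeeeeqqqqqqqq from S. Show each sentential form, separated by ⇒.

S ⇒ eSq   [S → e S q]
eSq ⇒ eeSqq   [S → e S q]
eeSqq ⇒ eeePqq   [S → e P]
eeePqq ⇒ eeeSqSqq   [P → S q S]
eeeSqSqq ⇒ eeeeSqqSqq   [S → e S q]
eeeeSqqSqq ⇒ eeeeeSqqqSqq   [S → e S q]
eeeeeSqqqSqq ⇒ eeeeeeSqqqqSqq   [S → e S q]
eeeeeeSqqqqSqq ⇒ eeeeeeePqqqqSqq   [S → e P]
eeeeeeePqqqqSqq ⇒ eeeeeeeqqqqqSqq   [P → q]
eeeeeeeqqqqqSqq ⇒ eeeeeeeqqqqqqqq   [S → q]

S⇒eSq⇒eeSqq⇒eeePqq⇒eeeSqSqq⇒eeeeSqqSqq⇒eeeeeSqqqSqq⇒eeeeeeSqqqqSqq⇒eeeeeeePqqqqSqq⇒eeeeeeeqqqqqSqq⇒eeeeeeeqqqqqqqq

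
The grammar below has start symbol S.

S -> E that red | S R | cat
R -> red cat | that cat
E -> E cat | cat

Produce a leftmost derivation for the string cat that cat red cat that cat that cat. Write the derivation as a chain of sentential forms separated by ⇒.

S ⇒ S R ⇒ S R R ⇒ S R R R ⇒ S R R R R ⇒ cat R R R R ⇒ cat that cat R R R ⇒ cat that cat red cat R R ⇒ cat that cat red cat that cat R ⇒ cat that cat red cat that cat that cat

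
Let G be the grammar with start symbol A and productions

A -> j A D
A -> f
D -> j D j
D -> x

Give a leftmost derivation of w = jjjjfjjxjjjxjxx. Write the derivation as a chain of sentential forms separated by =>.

A => jAD => jjADD => jjjADDD => jjjjADDDD => jjjjfDDDD => jjjjfjDjDDD => jjjjfjjDjjDDD => jjjjfjjxjjDDD => jjjjfjjxjjjDjDD => jjjjfjjxjjjxjDD => jjjjfjjxjjjxjxD => jjjjfjjxjjjxjxx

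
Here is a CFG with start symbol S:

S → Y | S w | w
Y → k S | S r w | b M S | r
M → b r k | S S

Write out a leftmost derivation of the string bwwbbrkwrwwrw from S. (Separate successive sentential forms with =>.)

S => Y => Srw => Yrw => bMSrw => bSSSrw => bwSSrw => bwwSrw => bwwSwrw => bwwYwrw => bwwbMSwrw => bwwbbrkSwrw => bwwbbrkYwrw => bwwbbrkSrwwrw => bwwbbrkwrwwrw

S => Y   [S → Y]
Y => Srw   [Y → S r w]
Srw => Yrw   [S → Y]
Yrw => bMSrw   [Y → b M S]
bMSrw => bSSSrw   [M → S S]
bSSSrw => bwSSrw   [S → w]
bwSSrw => bwwSrw   [S → w]
bwwSrw => bwwSwrw   [S → S w]
bwwSwrw => bwwYwrw   [S → Y]
bwwYwrw => bwwbMSwrw   [Y → b M S]
bwwbMSwrw => bwwbbrkSwrw   [M → b r k]
bwwbbrkSwrw => bwwbbrkYwrw   [S → Y]
bwwbbrkYwrw => bwwbbrkSrwwrw   [Y → S r w]
bwwbbrkSrwwrw => bwwbbrkwrwwrw   [S → w]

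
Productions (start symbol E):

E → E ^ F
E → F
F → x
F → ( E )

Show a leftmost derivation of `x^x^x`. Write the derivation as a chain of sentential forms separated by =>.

E => E^F => E^F^F => F^F^F => x^F^F => x^x^F => x^x^x

E => E^F   [E → E ^ F]
E^F => E^F^F   [E → E ^ F]
E^F^F => F^F^F   [E → F]
F^F^F => x^F^F   [F → x]
x^F^F => x^x^F   [F → x]
x^x^F => x^x^x   [F → x]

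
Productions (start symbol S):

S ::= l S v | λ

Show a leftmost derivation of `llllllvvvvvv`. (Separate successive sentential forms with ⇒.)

S ⇒ lSv ⇒ llSvv ⇒ lllSvvv ⇒ llllSvvvv ⇒ lllllSvvvvv ⇒ llllllSvvvvvv ⇒ llllllvvvvvv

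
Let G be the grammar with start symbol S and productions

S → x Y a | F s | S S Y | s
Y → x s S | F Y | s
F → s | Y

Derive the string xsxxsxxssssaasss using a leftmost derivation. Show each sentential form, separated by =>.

S => Fs => Ys => xsSs => xsSSYs => xsxYaSYs => xsxxsSaSYs => xsxxsxYaaSYs => xsxxsxxsSaaSYs => xsxxsxxsSSYaaSYs => xsxxsxxssSYaaSYs => xsxxsxxsssYaaSYs => xsxxsxxssssaaSYs => xsxxsxxssssaasYs => xsxxsxxssssaasss

S => Fs   [S → F s]
Fs => Ys   [F → Y]
Ys => xsSs   [Y → x s S]
xsSs => xsSSYs   [S → S S Y]
xsSSYs => xsxYaSYs   [S → x Y a]
xsxYaSYs => xsxxsSaSYs   [Y → x s S]
xsxxsSaSYs => xsxxsxYaaSYs   [S → x Y a]
xsxxsxYaaSYs => xsxxsxxsSaaSYs   [Y → x s S]
xsxxsxxsSaaSYs => xsxxsxxsSSYaaSYs   [S → S S Y]
xsxxsxxsSSYaaSYs => xsxxsxxssSYaaSYs   [S → s]
xsxxsxxssSYaaSYs => xsxxsxxsssYaaSYs   [S → s]
xsxxsxxsssYaaSYs => xsxxsxxssssaaSYs   [Y → s]
xsxxsxxssssaaSYs => xsxxsxxssssaasYs   [S → s]
xsxxsxxssssaasYs => xsxxsxxssssaasss   [Y → s]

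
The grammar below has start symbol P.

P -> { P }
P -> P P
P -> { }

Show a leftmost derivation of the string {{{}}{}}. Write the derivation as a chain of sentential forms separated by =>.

P=>{P}=>{PP}=>{{P}P}=>{{{}}P}=>{{{}}{}}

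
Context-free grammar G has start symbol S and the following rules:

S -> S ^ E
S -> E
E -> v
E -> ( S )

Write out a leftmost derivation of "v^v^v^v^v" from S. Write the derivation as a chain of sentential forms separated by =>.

S => S^E => S^E^E => S^E^E^E => S^E^E^E^E => E^E^E^E^E => v^E^E^E^E => v^v^E^E^E => v^v^v^E^E => v^v^v^v^E => v^v^v^v^v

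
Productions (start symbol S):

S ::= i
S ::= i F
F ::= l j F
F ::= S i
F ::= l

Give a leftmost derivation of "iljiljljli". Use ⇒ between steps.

S ⇒ iF   [S ::= i F]
iF ⇒ iljF   [F ::= l j F]
iljF ⇒ iljSi   [F ::= S i]
iljSi ⇒ iljiFi   [S ::= i F]
iljiFi ⇒ iljiljFi   [F ::= l j F]
iljiljFi ⇒ iljiljljFi   [F ::= l j F]
iljiljljFi ⇒ iljiljljli   [F ::= l]

S⇒iF⇒iljF⇒iljSi⇒iljiFi⇒iljiljFi⇒iljiljljFi⇒iljiljljli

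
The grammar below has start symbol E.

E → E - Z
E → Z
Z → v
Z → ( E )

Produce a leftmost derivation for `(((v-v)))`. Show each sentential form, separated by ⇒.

E ⇒ Z ⇒ (E) ⇒ (Z) ⇒ ((E)) ⇒ ((Z)) ⇒ (((E))) ⇒ (((E-Z))) ⇒ (((Z-Z))) ⇒ (((v-Z))) ⇒ (((v-v)))

E ⇒ Z   [E → Z]
Z ⇒ (E)   [Z → ( E )]
(E) ⇒ (Z)   [E → Z]
(Z) ⇒ ((E))   [Z → ( E )]
((E)) ⇒ ((Z))   [E → Z]
((Z)) ⇒ (((E)))   [Z → ( E )]
(((E))) ⇒ (((E-Z)))   [E → E - Z]
(((E-Z))) ⇒ (((Z-Z)))   [E → Z]
(((Z-Z))) ⇒ (((v-Z)))   [Z → v]
(((v-Z))) ⇒ (((v-v)))   [Z → v]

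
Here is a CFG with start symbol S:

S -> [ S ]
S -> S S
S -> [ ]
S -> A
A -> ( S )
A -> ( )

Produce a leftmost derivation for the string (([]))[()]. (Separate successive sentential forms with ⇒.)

S ⇒ SS   [S -> S S]
SS ⇒ AS   [S -> A]
AS ⇒ (S)S   [A -> ( S )]
(S)S ⇒ (A)S   [S -> A]
(A)S ⇒ ((S))S   [A -> ( S )]
((S))S ⇒ (([]))S   [S -> [ ]]
(([]))S ⇒ (([]))[S]   [S -> [ S ]]
(([]))[S] ⇒ (([]))[A]   [S -> A]
(([]))[A] ⇒ (([]))[()]   [A -> ( )]

S ⇒ SS ⇒ AS ⇒ (S)S ⇒ (A)S ⇒ ((S))S ⇒ (([]))S ⇒ (([]))[S] ⇒ (([]))[A] ⇒ (([]))[()]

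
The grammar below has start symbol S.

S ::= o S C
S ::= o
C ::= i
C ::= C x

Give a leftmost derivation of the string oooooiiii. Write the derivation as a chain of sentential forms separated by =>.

S => oSC   [S ::= o S C]
oSC => ooSCC   [S ::= o S C]
ooSCC => oooSCCC   [S ::= o S C]
oooSCCC => ooooSCCCC   [S ::= o S C]
ooooSCCCC => oooooCCCC   [S ::= o]
oooooCCCC => oooooiCCC   [C ::= i]
oooooiCCC => oooooiiCC   [C ::= i]
oooooiiCC => oooooiiiC   [C ::= i]
oooooiiiC => oooooiiii   [C ::= i]

S => oSC => ooSCC => oooSCCC => ooooSCCCC => oooooCCCC => oooooiCCC => oooooiiCC => oooooiiiC => oooooiiii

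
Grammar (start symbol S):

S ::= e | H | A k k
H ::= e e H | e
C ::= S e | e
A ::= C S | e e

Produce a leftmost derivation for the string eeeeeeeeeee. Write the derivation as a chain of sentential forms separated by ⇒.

S ⇒ H   [S ::= H]
H ⇒ eeH   [H ::= e e H]
eeH ⇒ eeeeH   [H ::= e e H]
eeeeH ⇒ eeeeeeH   [H ::= e e H]
eeeeeeH ⇒ eeeeeeeeH   [H ::= e e H]
eeeeeeeeH ⇒ eeeeeeeeeeH   [H ::= e e H]
eeeeeeeeeeH ⇒ eeeeeeeeeee   [H ::= e]

S ⇒ H ⇒ eeH ⇒ eeeeH ⇒ eeeeeeH ⇒ eeeeeeeeH ⇒ eeeeeeeeeeH ⇒ eeeeeeeeeee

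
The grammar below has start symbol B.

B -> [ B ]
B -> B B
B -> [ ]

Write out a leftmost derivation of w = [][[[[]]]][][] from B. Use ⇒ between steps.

B⇒BB⇒[]B⇒[]BB⇒[][B]B⇒[][[B]]B⇒[][[[B]]]B⇒[][[[[]]]]B⇒[][[[[]]]]BB⇒[][[[[]]]][]B⇒[][[[[]]]][][]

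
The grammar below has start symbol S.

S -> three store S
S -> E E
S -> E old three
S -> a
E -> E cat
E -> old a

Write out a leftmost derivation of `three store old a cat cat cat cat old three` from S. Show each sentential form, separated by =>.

S => three store S   [S -> three store S]
three store S => three store E old three   [S -> E old three]
three store E old three => three store E cat old three   [E -> E cat]
three store E cat old three => three store E cat cat old three   [E -> E cat]
three store E cat cat old three => three store E cat cat cat old three   [E -> E cat]
three store E cat cat cat old three => three store E cat cat cat cat old three   [E -> E cat]
three store E cat cat cat cat old three => three store old a cat cat cat cat old three   [E -> old a]

S => three store S => three store E old three => three store E cat old three => three store E cat cat old three => three store E cat cat cat old three => three store E cat cat cat cat old three => three store old a cat cat cat cat old three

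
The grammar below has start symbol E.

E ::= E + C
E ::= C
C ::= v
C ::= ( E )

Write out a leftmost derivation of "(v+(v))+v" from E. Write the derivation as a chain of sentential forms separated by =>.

E => E+C => C+C => (E)+C => (E+C)+C => (C+C)+C => (v+C)+C => (v+(E))+C => (v+(C))+C => (v+(v))+C => (v+(v))+v

E => E+C   [E ::= E + C]
E+C => C+C   [E ::= C]
C+C => (E)+C   [C ::= ( E )]
(E)+C => (E+C)+C   [E ::= E + C]
(E+C)+C => (C+C)+C   [E ::= C]
(C+C)+C => (v+C)+C   [C ::= v]
(v+C)+C => (v+(E))+C   [C ::= ( E )]
(v+(E))+C => (v+(C))+C   [E ::= C]
(v+(C))+C => (v+(v))+C   [C ::= v]
(v+(v))+C => (v+(v))+v   [C ::= v]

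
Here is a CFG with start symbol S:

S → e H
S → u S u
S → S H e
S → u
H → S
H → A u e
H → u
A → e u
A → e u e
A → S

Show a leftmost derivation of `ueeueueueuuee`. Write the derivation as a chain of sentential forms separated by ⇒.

S ⇒ SHe   [S → S H e]
SHe ⇒ uSuHe   [S → u S u]
uSuHe ⇒ ueHuHe   [S → e H]
ueHuHe ⇒ ueAueuHe   [H → A u e]
ueAueuHe ⇒ ueeueueuHe   [A → e u e]
ueeueueuHe ⇒ ueeueueuAuee   [H → A u e]
ueeueueuAuee ⇒ ueeueueueuuee   [A → e u]

S⇒SHe⇒uSuHe⇒ueHuHe⇒ueAueuHe⇒ueeueueuHe⇒ueeueueuAuee⇒ueeueueueuuee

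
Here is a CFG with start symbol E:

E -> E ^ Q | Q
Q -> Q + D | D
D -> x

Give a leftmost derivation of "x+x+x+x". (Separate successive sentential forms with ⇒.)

E ⇒ Q ⇒ Q+D ⇒ Q+D+D ⇒ Q+D+D+D ⇒ D+D+D+D ⇒ x+D+D+D ⇒ x+x+D+D ⇒ x+x+x+D ⇒ x+x+x+x

E ⇒ Q   [E -> Q]
Q ⇒ Q+D   [Q -> Q + D]
Q+D ⇒ Q+D+D   [Q -> Q + D]
Q+D+D ⇒ Q+D+D+D   [Q -> Q + D]
Q+D+D+D ⇒ D+D+D+D   [Q -> D]
D+D+D+D ⇒ x+D+D+D   [D -> x]
x+D+D+D ⇒ x+x+D+D   [D -> x]
x+x+D+D ⇒ x+x+x+D   [D -> x]
x+x+x+D ⇒ x+x+x+x   [D -> x]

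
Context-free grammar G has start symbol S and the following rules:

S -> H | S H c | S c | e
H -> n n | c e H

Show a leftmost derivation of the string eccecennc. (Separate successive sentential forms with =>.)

S => SHc   [S -> S H c]
SHc => ScHc   [S -> S c]
ScHc => ecHc   [S -> e]
ecHc => ecceHc   [H -> c e H]
ecceHc => ecceceHc   [H -> c e H]
ecceceHc => eccecennc   [H -> n n]

S => SHc => ScHc => ecHc => ecceHc => ecceceHc => eccecennc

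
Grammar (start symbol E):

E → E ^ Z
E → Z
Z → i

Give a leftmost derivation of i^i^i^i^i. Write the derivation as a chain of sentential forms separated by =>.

E => E^Z   [E → E ^ Z]
E^Z => E^Z^Z   [E → E ^ Z]
E^Z^Z => E^Z^Z^Z   [E → E ^ Z]
E^Z^Z^Z => E^Z^Z^Z^Z   [E → E ^ Z]
E^Z^Z^Z^Z => Z^Z^Z^Z^Z   [E → Z]
Z^Z^Z^Z^Z => i^Z^Z^Z^Z   [Z → i]
i^Z^Z^Z^Z => i^i^Z^Z^Z   [Z → i]
i^i^Z^Z^Z => i^i^i^Z^Z   [Z → i]
i^i^i^Z^Z => i^i^i^i^Z   [Z → i]
i^i^i^i^Z => i^i^i^i^i   [Z → i]

E=>E^Z=>E^Z^Z=>E^Z^Z^Z=>E^Z^Z^Z^Z=>Z^Z^Z^Z^Z=>i^Z^Z^Z^Z=>i^i^Z^Z^Z=>i^i^i^Z^Z=>i^i^i^i^Z=>i^i^i^i^i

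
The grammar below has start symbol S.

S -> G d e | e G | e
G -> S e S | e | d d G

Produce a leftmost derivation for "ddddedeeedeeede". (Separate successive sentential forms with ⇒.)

S ⇒ Gde   [S -> G d e]
Gde ⇒ ddGde   [G -> d d G]
ddGde ⇒ ddSeSde   [G -> S e S]
ddSeSde ⇒ ddGdeeSde   [S -> G d e]
ddGdeeSde ⇒ ddSeSdeeSde   [G -> S e S]
ddSeSdeeSde ⇒ ddGdeeSdeeSde   [S -> G d e]
ddGdeeSdeeSde ⇒ ddddGdeeSdeeSde   [G -> d d G]
ddddGdeeSdeeSde ⇒ ddddedeeSdeeSde   [G -> e]
ddddedeeSdeeSde ⇒ ddddedeeedeeSde   [S -> e]
ddddedeeedeeSde ⇒ ddddedeeedeeede   [S -> e]

S⇒Gde⇒ddGde⇒ddSeSde⇒ddGdeeSde⇒ddSeSdeeSde⇒ddGdeeSdeeSde⇒ddddGdeeSdeeSde⇒ddddedeeSdeeSde⇒ddddedeeedeeSde⇒ddddedeeedeeede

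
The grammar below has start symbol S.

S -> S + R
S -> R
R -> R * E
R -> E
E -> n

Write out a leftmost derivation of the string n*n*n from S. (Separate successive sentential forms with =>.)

S => R => R*E => R*E*E => E*E*E => n*E*E => n*n*E => n*n*n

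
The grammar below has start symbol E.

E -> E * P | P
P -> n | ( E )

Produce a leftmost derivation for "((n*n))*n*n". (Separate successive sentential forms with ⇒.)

E ⇒ E*P   [E -> E * P]
E*P ⇒ E*P*P   [E -> E * P]
E*P*P ⇒ P*P*P   [E -> P]
P*P*P ⇒ (E)*P*P   [P -> ( E )]
(E)*P*P ⇒ (P)*P*P   [E -> P]
(P)*P*P ⇒ ((E))*P*P   [P -> ( E )]
((E))*P*P ⇒ ((E*P))*P*P   [E -> E * P]
((E*P))*P*P ⇒ ((P*P))*P*P   [E -> P]
((P*P))*P*P ⇒ ((n*P))*P*P   [P -> n]
((n*P))*P*P ⇒ ((n*n))*P*P   [P -> n]
((n*n))*P*P ⇒ ((n*n))*n*P   [P -> n]
((n*n))*n*P ⇒ ((n*n))*n*n   [P -> n]

E⇒E*P⇒E*P*P⇒P*P*P⇒(E)*P*P⇒(P)*P*P⇒((E))*P*P⇒((E*P))*P*P⇒((P*P))*P*P⇒((n*P))*P*P⇒((n*n))*P*P⇒((n*n))*n*P⇒((n*n))*n*n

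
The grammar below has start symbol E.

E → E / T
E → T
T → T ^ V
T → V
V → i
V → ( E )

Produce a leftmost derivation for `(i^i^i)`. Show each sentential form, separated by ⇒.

E ⇒ T   [E → T]
T ⇒ V   [T → V]
V ⇒ (E)   [V → ( E )]
(E) ⇒ (T)   [E → T]
(T) ⇒ (T^V)   [T → T ^ V]
(T^V) ⇒ (T^V^V)   [T → T ^ V]
(T^V^V) ⇒ (V^V^V)   [T → V]
(V^V^V) ⇒ (i^V^V)   [V → i]
(i^V^V) ⇒ (i^i^V)   [V → i]
(i^i^V) ⇒ (i^i^i)   [V → i]

E ⇒ T ⇒ V ⇒ (E) ⇒ (T) ⇒ (T^V) ⇒ (T^V^V) ⇒ (V^V^V) ⇒ (i^V^V) ⇒ (i^i^V) ⇒ (i^i^i)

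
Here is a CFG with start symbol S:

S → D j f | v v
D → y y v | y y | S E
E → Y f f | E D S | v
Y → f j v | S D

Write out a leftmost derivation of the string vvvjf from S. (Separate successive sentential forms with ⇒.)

S ⇒ Djf   [S → D j f]
Djf ⇒ SEjf   [D → S E]
SEjf ⇒ vvEjf   [S → v v]
vvEjf ⇒ vvvjf   [E → v]

S ⇒ Djf ⇒ SEjf ⇒ vvEjf ⇒ vvvjf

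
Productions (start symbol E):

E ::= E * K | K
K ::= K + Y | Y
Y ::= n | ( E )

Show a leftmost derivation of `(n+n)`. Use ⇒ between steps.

E ⇒ K   [E ::= K]
K ⇒ Y   [K ::= Y]
Y ⇒ (E)   [Y ::= ( E )]
(E) ⇒ (K)   [E ::= K]
(K) ⇒ (K+Y)   [K ::= K + Y]
(K+Y) ⇒ (Y+Y)   [K ::= Y]
(Y+Y) ⇒ (n+Y)   [Y ::= n]
(n+Y) ⇒ (n+n)   [Y ::= n]

E ⇒ K ⇒ Y ⇒ (E) ⇒ (K) ⇒ (K+Y) ⇒ (Y+Y) ⇒ (n+Y) ⇒ (n+n)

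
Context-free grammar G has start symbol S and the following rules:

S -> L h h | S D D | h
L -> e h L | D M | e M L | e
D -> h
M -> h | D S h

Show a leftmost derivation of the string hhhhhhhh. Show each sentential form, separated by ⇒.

S ⇒ SDD ⇒ LhhDD ⇒ DMhhDD ⇒ hMhhDD ⇒ hDShhhDD ⇒ hhShhhDD ⇒ hhhhhhDD ⇒ hhhhhhhD ⇒ hhhhhhhh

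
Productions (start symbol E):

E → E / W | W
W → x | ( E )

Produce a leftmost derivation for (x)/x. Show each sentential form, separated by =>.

E=>E/W=>W/W=>(E)/W=>(W)/W=>(x)/W=>(x)/x

E => E/W   [E → E / W]
E/W => W/W   [E → W]
W/W => (E)/W   [W → ( E )]
(E)/W => (W)/W   [E → W]
(W)/W => (x)/W   [W → x]
(x)/W => (x)/x   [W → x]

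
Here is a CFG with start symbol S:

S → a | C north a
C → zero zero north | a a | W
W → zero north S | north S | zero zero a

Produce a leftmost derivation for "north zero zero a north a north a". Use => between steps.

S => C north a   [S → C north a]
C north a => W north a   [C → W]
W north a => north S north a   [W → north S]
north S north a => north C north a north a   [S → C north a]
north C north a north a => north W north a north a   [C → W]
north W north a north a => north zero zero a north a north a   [W → zero zero a]

S => C north a => W north a => north S north a => north C north a north a => north W north a north a => north zero zero a north a north a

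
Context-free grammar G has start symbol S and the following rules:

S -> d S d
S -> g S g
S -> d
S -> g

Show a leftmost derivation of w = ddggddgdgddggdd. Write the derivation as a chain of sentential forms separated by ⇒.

S ⇒ dSd ⇒ ddSdd ⇒ ddgSgdd ⇒ ddggSggdd ⇒ ddggdSdggdd ⇒ ddggddSddggdd ⇒ ddggddgSgddggdd ⇒ ddggddgdgddggdd

S ⇒ dSd   [S -> d S d]
dSd ⇒ ddSdd   [S -> d S d]
ddSdd ⇒ ddgSgdd   [S -> g S g]
ddgSgdd ⇒ ddggSggdd   [S -> g S g]
ddggSggdd ⇒ ddggdSdggdd   [S -> d S d]
ddggdSdggdd ⇒ ddggddSddggdd   [S -> d S d]
ddggddSddggdd ⇒ ddggddgSgddggdd   [S -> g S g]
ddggddgSgddggdd ⇒ ddggddgdgddggdd   [S -> d]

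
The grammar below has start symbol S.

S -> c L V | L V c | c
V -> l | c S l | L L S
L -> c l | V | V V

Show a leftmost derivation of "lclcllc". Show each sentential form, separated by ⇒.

S ⇒ LVc   [S -> L V c]
LVc ⇒ VVVc   [L -> V V]
VVVc ⇒ LLSVVc   [V -> L L S]
LLSVVc ⇒ VLSVVc   [L -> V]
VLSVVc ⇒ lLSVVc   [V -> l]
lLSVVc ⇒ lclSVVc   [L -> c l]
lclSVVc ⇒ lclcVVc   [S -> c]
lclcVVc ⇒ lclclVc   [V -> l]
lclclVc ⇒ lclcllc   [V -> l]

S⇒LVc⇒VVVc⇒LLSVVc⇒VLSVVc⇒lLSVVc⇒lclSVVc⇒lclcVVc⇒lclclVc⇒lclcllc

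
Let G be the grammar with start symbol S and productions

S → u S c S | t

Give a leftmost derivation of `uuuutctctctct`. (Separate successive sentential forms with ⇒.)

S ⇒ uScS ⇒ uuScScS ⇒ uuuScScScS ⇒ uuuuScScScScS ⇒ uuuutcScScScS ⇒ uuuutctcScScS ⇒ uuuutctctcScS ⇒ uuuutctctctcS ⇒ uuuutctctctct

S ⇒ uScS   [S → u S c S]
uScS ⇒ uuScScS   [S → u S c S]
uuScScS ⇒ uuuScScScS   [S → u S c S]
uuuScScScS ⇒ uuuuScScScScS   [S → u S c S]
uuuuScScScScS ⇒ uuuutcScScScS   [S → t]
uuuutcScScScS ⇒ uuuutctcScScS   [S → t]
uuuutctcScScS ⇒ uuuutctctcScS   [S → t]
uuuutctctcScS ⇒ uuuutctctctcS   [S → t]
uuuutctctctcS ⇒ uuuutctctctct   [S → t]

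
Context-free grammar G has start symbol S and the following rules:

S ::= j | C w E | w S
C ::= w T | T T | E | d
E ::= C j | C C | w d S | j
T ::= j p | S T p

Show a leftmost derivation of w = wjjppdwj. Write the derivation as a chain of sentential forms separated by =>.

S => CwE => EwE => CCwE => wTCwE => wSTpCwE => wjTpCwE => wjjppCwE => wjjppdwE => wjjppdwj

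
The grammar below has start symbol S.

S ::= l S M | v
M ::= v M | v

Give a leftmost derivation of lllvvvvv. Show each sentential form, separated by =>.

S => lSM => llSMM => lllSMMM => lllvMMM => lllvvMMM => lllvvvMM => lllvvvvM => lllvvvvv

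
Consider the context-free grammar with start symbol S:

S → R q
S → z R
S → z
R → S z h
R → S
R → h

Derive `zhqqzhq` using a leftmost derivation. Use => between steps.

S => Rq => Szhq => Rqzhq => Sqzhq => zRqzhq => zSqzhq => zRqqzhq => zhqqzhq

S => Rq   [S → R q]
Rq => Szhq   [R → S z h]
Szhq => Rqzhq   [S → R q]
Rqzhq => Sqzhq   [R → S]
Sqzhq => zRqzhq   [S → z R]
zRqzhq => zSqzhq   [R → S]
zSqzhq => zRqqzhq   [S → R q]
zRqqzhq => zhqqzhq   [R → h]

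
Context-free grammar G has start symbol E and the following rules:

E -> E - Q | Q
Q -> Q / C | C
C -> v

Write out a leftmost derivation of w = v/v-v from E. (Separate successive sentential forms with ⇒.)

E ⇒ E-Q ⇒ Q-Q ⇒ Q/C-Q ⇒ C/C-Q ⇒ v/C-Q ⇒ v/v-Q ⇒ v/v-C ⇒ v/v-v

E ⇒ E-Q   [E -> E - Q]
E-Q ⇒ Q-Q   [E -> Q]
Q-Q ⇒ Q/C-Q   [Q -> Q / C]
Q/C-Q ⇒ C/C-Q   [Q -> C]
C/C-Q ⇒ v/C-Q   [C -> v]
v/C-Q ⇒ v/v-Q   [C -> v]
v/v-Q ⇒ v/v-C   [Q -> C]
v/v-C ⇒ v/v-v   [C -> v]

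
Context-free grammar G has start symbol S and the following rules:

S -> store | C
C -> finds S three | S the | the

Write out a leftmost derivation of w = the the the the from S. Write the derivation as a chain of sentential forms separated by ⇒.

S ⇒ C ⇒ S the ⇒ C the ⇒ S the the ⇒ C the the ⇒ S the the the ⇒ C the the the ⇒ the the the the

S ⇒ C   [S -> C]
C ⇒ S the   [C -> S the]
S the ⇒ C the   [S -> C]
C the ⇒ S the the   [C -> S the]
S the the ⇒ C the the   [S -> C]
C the the ⇒ S the the the   [C -> S the]
S the the the ⇒ C the the the   [S -> C]
C the the the ⇒ the the the the   [C -> the]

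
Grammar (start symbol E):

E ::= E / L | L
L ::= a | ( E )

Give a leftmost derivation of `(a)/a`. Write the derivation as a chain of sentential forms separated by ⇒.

E⇒E/L⇒L/L⇒(E)/L⇒(L)/L⇒(a)/L⇒(a)/a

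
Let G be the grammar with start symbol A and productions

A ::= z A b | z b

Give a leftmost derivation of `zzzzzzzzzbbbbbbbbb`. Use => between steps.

A=>zAb=>zzAbb=>zzzAbbb=>zzzzAbbbb=>zzzzzAbbbbb=>zzzzzzAbbbbbb=>zzzzzzzAbbbbbbb=>zzzzzzzzAbbbbbbbb=>zzzzzzzzzbbbbbbbbb

A => zAb   [A ::= z A b]
zAb => zzAbb   [A ::= z A b]
zzAbb => zzzAbbb   [A ::= z A b]
zzzAbbb => zzzzAbbbb   [A ::= z A b]
zzzzAbbbb => zzzzzAbbbbb   [A ::= z A b]
zzzzzAbbbbb => zzzzzzAbbbbbb   [A ::= z A b]
zzzzzzAbbbbbb => zzzzzzzAbbbbbbb   [A ::= z A b]
zzzzzzzAbbbbbbb => zzzzzzzzAbbbbbbbb   [A ::= z A b]
zzzzzzzzAbbbbbbbb => zzzzzzzzzbbbbbbbbb   [A ::= z b]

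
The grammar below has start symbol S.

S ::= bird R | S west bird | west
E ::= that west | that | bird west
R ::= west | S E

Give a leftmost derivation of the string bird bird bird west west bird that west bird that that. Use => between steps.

S => bird R   [S ::= bird R]
bird R => bird S E   [R ::= S E]
bird S E => bird bird R E   [S ::= bird R]
bird bird R E => bird bird S E E   [R ::= S E]
bird bird S E E => bird bird S west bird E E   [S ::= S west bird]
bird bird S west bird E E => bird bird bird R west bird E E   [S ::= bird R]
bird bird bird R west bird E E => bird bird bird S E west bird E E   [R ::= S E]
bird bird bird S E west bird E E => bird bird bird S west bird E west bird E E   [S ::= S west bird]
bird bird bird S west bird E west bird E E => bird bird bird west west bird E west bird E E   [S ::= west]
bird bird bird west west bird E west bird E E => bird bird bird west west bird that west bird E E   [E ::= that]
bird bird bird west west bird that west bird E E => bird bird bird west west bird that west bird that E   [E ::= that]
bird bird bird west west bird that west bird that E => bird bird bird west west bird that west bird that that   [E ::= that]

S => bird R => bird S E => bird bird R E => bird bird S E E => bird bird S west bird E E => bird bird bird R west bird E E => bird bird bird S E west bird E E => bird bird bird S west bird E west bird E E => bird bird bird west west bird E west bird E E => bird bird bird west west bird that west bird E E => bird bird bird west west bird that west bird that E => bird bird bird west west bird that west bird that that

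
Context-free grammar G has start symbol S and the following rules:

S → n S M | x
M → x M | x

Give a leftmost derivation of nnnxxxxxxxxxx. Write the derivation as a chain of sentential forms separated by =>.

S => nSM   [S → n S M]
nSM => nnSMM   [S → n S M]
nnSMM => nnnSMMM   [S → n S M]
nnnSMMM => nnnxMMM   [S → x]
nnnxMMM => nnnxxMMM   [M → x M]
nnnxxMMM => nnnxxxMMM   [M → x M]
nnnxxxMMM => nnnxxxxMM   [M → x]
nnnxxxxMM => nnnxxxxxMM   [M → x M]
nnnxxxxxMM => nnnxxxxxxMM   [M → x M]
nnnxxxxxxMM => nnnxxxxxxxMM   [M → x M]
nnnxxxxxxxMM => nnnxxxxxxxxMM   [M → x M]
nnnxxxxxxxxMM => nnnxxxxxxxxxM   [M → x]
nnnxxxxxxxxxM => nnnxxxxxxxxxx   [M → x]

S => nSM => nnSMM => nnnSMMM => nnnxMMM => nnnxxMMM => nnnxxxMMM => nnnxxxxMM => nnnxxxxxMM => nnnxxxxxxMM => nnnxxxxxxxMM => nnnxxxxxxxxMM => nnnxxxxxxxxxM => nnnxxxxxxxxxx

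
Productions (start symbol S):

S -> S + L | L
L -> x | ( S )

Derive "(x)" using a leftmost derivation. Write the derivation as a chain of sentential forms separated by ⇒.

S ⇒ L   [S -> L]
L ⇒ (S)   [L -> ( S )]
(S) ⇒ (L)   [S -> L]
(L) ⇒ (x)   [L -> x]

S⇒L⇒(S)⇒(L)⇒(x)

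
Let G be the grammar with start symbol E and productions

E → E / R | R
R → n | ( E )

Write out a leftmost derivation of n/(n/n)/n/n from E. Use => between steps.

E => E/R => E/R/R => E/R/R/R => R/R/R/R => n/R/R/R => n/(E)/R/R => n/(E/R)/R/R => n/(R/R)/R/R => n/(n/R)/R/R => n/(n/n)/R/R => n/(n/n)/n/R => n/(n/n)/n/n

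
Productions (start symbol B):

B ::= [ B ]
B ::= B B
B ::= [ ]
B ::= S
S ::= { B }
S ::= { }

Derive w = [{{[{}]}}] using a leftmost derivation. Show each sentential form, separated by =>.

B => [B] => [S] => [{B}] => [{S}] => [{{B}}] => [{{[B]}}] => [{{[S]}}] => [{{[{}]}}]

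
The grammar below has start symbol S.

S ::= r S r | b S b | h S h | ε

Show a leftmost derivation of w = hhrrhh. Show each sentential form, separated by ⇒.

S ⇒ hSh ⇒ hhShh ⇒ hhrSrhh ⇒ hhrrhh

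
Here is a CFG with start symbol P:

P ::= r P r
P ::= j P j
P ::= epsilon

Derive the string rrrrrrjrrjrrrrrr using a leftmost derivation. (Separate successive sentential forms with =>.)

P => rPr => rrPrr => rrrPrrr => rrrrPrrrr => rrrrrPrrrrr => rrrrrrPrrrrrr => rrrrrrjPjrrrrrr => rrrrrrjrPrjrrrrrr => rrrrrrjrrjrrrrrr

P => rPr   [P ::= r P r]
rPr => rrPrr   [P ::= r P r]
rrPrr => rrrPrrr   [P ::= r P r]
rrrPrrr => rrrrPrrrr   [P ::= r P r]
rrrrPrrrr => rrrrrPrrrrr   [P ::= r P r]
rrrrrPrrrrr => rrrrrrPrrrrrr   [P ::= r P r]
rrrrrrPrrrrrr => rrrrrrjPjrrrrrr   [P ::= j P j]
rrrrrrjPjrrrrrr => rrrrrrjrPrjrrrrrr   [P ::= r P r]
rrrrrrjrPrjrrrrrr => rrrrrrjrrjrrrrrr   [P ::= epsilon]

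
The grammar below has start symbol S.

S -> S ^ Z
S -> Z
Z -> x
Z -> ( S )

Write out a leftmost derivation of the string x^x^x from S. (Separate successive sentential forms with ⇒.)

S ⇒ S^Z   [S -> S ^ Z]
S^Z ⇒ S^Z^Z   [S -> S ^ Z]
S^Z^Z ⇒ Z^Z^Z   [S -> Z]
Z^Z^Z ⇒ x^Z^Z   [Z -> x]
x^Z^Z ⇒ x^x^Z   [Z -> x]
x^x^Z ⇒ x^x^x   [Z -> x]

S ⇒ S^Z ⇒ S^Z^Z ⇒ Z^Z^Z ⇒ x^Z^Z ⇒ x^x^Z ⇒ x^x^x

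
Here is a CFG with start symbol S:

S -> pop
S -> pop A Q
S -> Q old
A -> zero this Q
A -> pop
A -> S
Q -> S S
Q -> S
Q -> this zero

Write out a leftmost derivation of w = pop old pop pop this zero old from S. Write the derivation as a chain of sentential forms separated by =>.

S => Q old => S S old => Q old S old => S old S old => pop old S old => pop old pop A Q old => pop old pop pop Q old => pop old pop pop this zero old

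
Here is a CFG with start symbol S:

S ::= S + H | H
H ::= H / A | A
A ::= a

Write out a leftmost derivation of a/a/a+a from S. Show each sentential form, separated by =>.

S => S+H => H+H => H/A+H => H/A/A+H => A/A/A+H => a/A/A+H => a/a/A+H => a/a/a+H => a/a/a+A => a/a/a+a

S => S+H   [S ::= S + H]
S+H => H+H   [S ::= H]
H+H => H/A+H   [H ::= H / A]
H/A+H => H/A/A+H   [H ::= H / A]
H/A/A+H => A/A/A+H   [H ::= A]
A/A/A+H => a/A/A+H   [A ::= a]
a/A/A+H => a/a/A+H   [A ::= a]
a/a/A+H => a/a/a+H   [A ::= a]
a/a/a+H => a/a/a+A   [H ::= A]
a/a/a+A => a/a/a+a   [A ::= a]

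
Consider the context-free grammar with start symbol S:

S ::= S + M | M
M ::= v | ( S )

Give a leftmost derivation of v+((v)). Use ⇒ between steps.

S ⇒ S+M   [S ::= S + M]
S+M ⇒ M+M   [S ::= M]
M+M ⇒ v+M   [M ::= v]
v+M ⇒ v+(S)   [M ::= ( S )]
v+(S) ⇒ v+(M)   [S ::= M]
v+(M) ⇒ v+((S))   [M ::= ( S )]
v+((S)) ⇒ v+((M))   [S ::= M]
v+((M)) ⇒ v+((v))   [M ::= v]

S ⇒ S+M ⇒ M+M ⇒ v+M ⇒ v+(S) ⇒ v+(M) ⇒ v+((S)) ⇒ v+((M)) ⇒ v+((v))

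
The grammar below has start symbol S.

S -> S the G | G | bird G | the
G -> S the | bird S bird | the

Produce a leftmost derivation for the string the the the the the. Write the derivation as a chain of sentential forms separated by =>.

S => G => S the => S the G the => the the G the => the the S the the => the the the the the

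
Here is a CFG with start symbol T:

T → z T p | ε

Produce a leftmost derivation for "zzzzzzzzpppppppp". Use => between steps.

T => zTp   [T → z T p]
zTp => zzTpp   [T → z T p]
zzTpp => zzzTppp   [T → z T p]
zzzTppp => zzzzTpppp   [T → z T p]
zzzzTpppp => zzzzzTppppp   [T → z T p]
zzzzzTppppp => zzzzzzTpppppp   [T → z T p]
zzzzzzTpppppp => zzzzzzzTppppppp   [T → z T p]
zzzzzzzTppppppp => zzzzzzzzTpppppppp   [T → z T p]
zzzzzzzzTpppppppp => zzzzzzzzpppppppp   [T → ε]

T => zTp => zzTpp => zzzTppp => zzzzTpppp => zzzzzTppppp => zzzzzzTpppppp => zzzzzzzTppppppp => zzzzzzzzTpppppppp => zzzzzzzzpppppppp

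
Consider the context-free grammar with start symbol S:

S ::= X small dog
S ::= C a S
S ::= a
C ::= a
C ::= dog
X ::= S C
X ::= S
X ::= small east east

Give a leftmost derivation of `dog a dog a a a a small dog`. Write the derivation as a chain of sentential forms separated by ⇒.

S ⇒ C a S ⇒ dog a S ⇒ dog a C a S ⇒ dog a dog a S ⇒ dog a dog a X small dog ⇒ dog a dog a S small dog ⇒ dog a dog a C a S small dog ⇒ dog a dog a a a S small dog ⇒ dog a dog a a a a small dog

S ⇒ C a S   [S ::= C a S]
C a S ⇒ dog a S   [C ::= dog]
dog a S ⇒ dog a C a S   [S ::= C a S]
dog a C a S ⇒ dog a dog a S   [C ::= dog]
dog a dog a S ⇒ dog a dog a X small dog   [S ::= X small dog]
dog a dog a X small dog ⇒ dog a dog a S small dog   [X ::= S]
dog a dog a S small dog ⇒ dog a dog a C a S small dog   [S ::= C a S]
dog a dog a C a S small dog ⇒ dog a dog a a a S small dog   [C ::= a]
dog a dog a a a S small dog ⇒ dog a dog a a a a small dog   [S ::= a]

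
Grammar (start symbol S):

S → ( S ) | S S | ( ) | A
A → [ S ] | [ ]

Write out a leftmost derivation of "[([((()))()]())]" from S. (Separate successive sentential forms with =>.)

S => A   [S → A]
A => [S]   [A → [ S ]]
[S] => [(S)]   [S → ( S )]
[(S)] => [(SS)]   [S → S S]
[(SS)] => [(AS)]   [S → A]
[(AS)] => [([S]S)]   [A → [ S ]]
[([S]S)] => [([SS]S)]   [S → S S]
[([SS]S)] => [([(S)S]S)]   [S → ( S )]
[([(S)S]S)] => [([((S))S]S)]   [S → ( S )]
[([((S))S]S)] => [([((()))S]S)]   [S → ( )]
[([((()))S]S)] => [([((()))()]S)]   [S → ( )]
[([((()))()]S)] => [([((()))()]())]   [S → ( )]

S => A => [S] => [(S)] => [(SS)] => [(AS)] => [([S]S)] => [([SS]S)] => [([(S)S]S)] => [([((S))S]S)] => [([((()))S]S)] => [([((()))()]S)] => [([((()))()]())]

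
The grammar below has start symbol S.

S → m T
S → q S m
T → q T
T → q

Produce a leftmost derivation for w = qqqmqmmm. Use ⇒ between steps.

S ⇒ qSm   [S → q S m]
qSm ⇒ qqSmm   [S → q S m]
qqSmm ⇒ qqqSmmm   [S → q S m]
qqqSmmm ⇒ qqqmTmmm   [S → m T]
qqqmTmmm ⇒ qqqmqmmm   [T → q]

S⇒qSm⇒qqSmm⇒qqqSmmm⇒qqqmTmmm⇒qqqmqmmm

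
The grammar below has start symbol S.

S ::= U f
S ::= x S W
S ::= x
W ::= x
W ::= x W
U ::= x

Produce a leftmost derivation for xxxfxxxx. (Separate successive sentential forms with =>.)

S => xSW   [S ::= x S W]
xSW => xxSWW   [S ::= x S W]
xxSWW => xxUfWW   [S ::= U f]
xxUfWW => xxxfWW   [U ::= x]
xxxfWW => xxxfxWW   [W ::= x W]
xxxfxWW => xxxfxxWW   [W ::= x W]
xxxfxxWW => xxxfxxxW   [W ::= x]
xxxfxxxW => xxxfxxxx   [W ::= x]

S => xSW => xxSWW => xxUfWW => xxxfWW => xxxfxWW => xxxfxxWW => xxxfxxxW => xxxfxxxx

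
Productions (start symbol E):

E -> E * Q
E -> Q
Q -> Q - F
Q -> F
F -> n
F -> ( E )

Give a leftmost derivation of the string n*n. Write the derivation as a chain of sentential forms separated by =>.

E => E*Q => Q*Q => F*Q => n*Q => n*F => n*n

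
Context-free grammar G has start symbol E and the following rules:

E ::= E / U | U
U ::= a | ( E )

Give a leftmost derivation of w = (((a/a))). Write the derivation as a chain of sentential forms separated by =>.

E => U   [E ::= U]
U => (E)   [U ::= ( E )]
(E) => (U)   [E ::= U]
(U) => ((E))   [U ::= ( E )]
((E)) => ((U))   [E ::= U]
((U)) => (((E)))   [U ::= ( E )]
(((E))) => (((E/U)))   [E ::= E / U]
(((E/U))) => (((U/U)))   [E ::= U]
(((U/U))) => (((a/U)))   [U ::= a]
(((a/U))) => (((a/a)))   [U ::= a]

E=>U=>(E)=>(U)=>((E))=>((U))=>(((E)))=>(((E/U)))=>(((U/U)))=>(((a/U)))=>(((a/a)))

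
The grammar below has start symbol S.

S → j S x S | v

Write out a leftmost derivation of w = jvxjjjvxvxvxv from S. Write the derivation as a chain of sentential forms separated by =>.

S => jSxS => jvxS => jvxjSxS => jvxjjSxSxS => jvxjjjSxSxSxS => jvxjjjvxSxSxS => jvxjjjvxvxSxS => jvxjjjvxvxvxS => jvxjjjvxvxvxv

S => jSxS   [S → j S x S]
jSxS => jvxS   [S → v]
jvxS => jvxjSxS   [S → j S x S]
jvxjSxS => jvxjjSxSxS   [S → j S x S]
jvxjjSxSxS => jvxjjjSxSxSxS   [S → j S x S]
jvxjjjSxSxSxS => jvxjjjvxSxSxS   [S → v]
jvxjjjvxSxSxS => jvxjjjvxvxSxS   [S → v]
jvxjjjvxvxSxS => jvxjjjvxvxvxS   [S → v]
jvxjjjvxvxvxS => jvxjjjvxvxvxv   [S → v]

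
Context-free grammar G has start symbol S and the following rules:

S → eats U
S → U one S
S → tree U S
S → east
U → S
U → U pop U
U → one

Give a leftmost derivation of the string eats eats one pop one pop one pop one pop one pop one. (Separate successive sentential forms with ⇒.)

S ⇒ eats U ⇒ eats U pop U ⇒ eats U pop U pop U ⇒ eats U pop U pop U pop U ⇒ eats S pop U pop U pop U ⇒ eats eats U pop U pop U pop U ⇒ eats eats U pop U pop U pop U pop U ⇒ eats eats U pop U pop U pop U pop U pop U ⇒ eats eats one pop U pop U pop U pop U pop U ⇒ eats eats one pop one pop U pop U pop U pop U ⇒ eats eats one pop one pop one pop U pop U pop U ⇒ eats eats one pop one pop one pop one pop U pop U ⇒ eats eats one pop one pop one pop one pop one pop U ⇒ eats eats one pop one pop one pop one pop one pop one

S ⇒ eats U   [S → eats U]
eats U ⇒ eats U pop U   [U → U pop U]
eats U pop U ⇒ eats U pop U pop U   [U → U pop U]
eats U pop U pop U ⇒ eats U pop U pop U pop U   [U → U pop U]
eats U pop U pop U pop U ⇒ eats S pop U pop U pop U   [U → S]
eats S pop U pop U pop U ⇒ eats eats U pop U pop U pop U   [S → eats U]
eats eats U pop U pop U pop U ⇒ eats eats U pop U pop U pop U pop U   [U → U pop U]
eats eats U pop U pop U pop U pop U ⇒ eats eats U pop U pop U pop U pop U pop U   [U → U pop U]
eats eats U pop U pop U pop U pop U pop U ⇒ eats eats one pop U pop U pop U pop U pop U   [U → one]
eats eats one pop U pop U pop U pop U pop U ⇒ eats eats one pop one pop U pop U pop U pop U   [U → one]
eats eats one pop one pop U pop U pop U pop U ⇒ eats eats one pop one pop one pop U pop U pop U   [U → one]
eats eats one pop one pop one pop U pop U pop U ⇒ eats eats one pop one pop one pop one pop U pop U   [U → one]
eats eats one pop one pop one pop one pop U pop U ⇒ eats eats one pop one pop one pop one pop one pop U   [U → one]
eats eats one pop one pop one pop one pop one pop U ⇒ eats eats one pop one pop one pop one pop one pop one   [U → one]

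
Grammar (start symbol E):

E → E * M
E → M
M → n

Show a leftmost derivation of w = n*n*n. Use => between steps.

E=>E*M=>E*M*M=>M*M*M=>n*M*M=>n*n*M=>n*n*n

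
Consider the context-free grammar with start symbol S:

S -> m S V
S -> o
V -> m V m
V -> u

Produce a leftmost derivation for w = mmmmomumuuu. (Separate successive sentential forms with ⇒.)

S ⇒ mSV   [S -> m S V]
mSV ⇒ mmSVV   [S -> m S V]
mmSVV ⇒ mmmSVVV   [S -> m S V]
mmmSVVV ⇒ mmmmSVVVV   [S -> m S V]
mmmmSVVVV ⇒ mmmmoVVVV   [S -> o]
mmmmoVVVV ⇒ mmmmomVmVVV   [V -> m V m]
mmmmomVmVVV ⇒ mmmmomumVVV   [V -> u]
mmmmomumVVV ⇒ mmmmomumuVV   [V -> u]
mmmmomumuVV ⇒ mmmmomumuuV   [V -> u]
mmmmomumuuV ⇒ mmmmomumuuu   [V -> u]

S⇒mSV⇒mmSVV⇒mmmSVVV⇒mmmmSVVVV⇒mmmmoVVVV⇒mmmmomVmVVV⇒mmmmomumVVV⇒mmmmomumuVV⇒mmmmomumuuV⇒mmmmomumuuu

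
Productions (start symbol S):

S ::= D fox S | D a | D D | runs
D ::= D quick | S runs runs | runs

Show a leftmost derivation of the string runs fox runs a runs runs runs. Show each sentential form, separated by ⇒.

S ⇒ D fox S ⇒ runs fox S ⇒ runs fox D D ⇒ runs fox S runs runs D ⇒ runs fox D a runs runs D ⇒ runs fox runs a runs runs D ⇒ runs fox runs a runs runs runs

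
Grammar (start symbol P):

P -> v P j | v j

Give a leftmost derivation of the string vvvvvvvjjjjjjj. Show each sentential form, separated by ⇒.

P ⇒ vPj ⇒ vvPjj ⇒ vvvPjjj ⇒ vvvvPjjjj ⇒ vvvvvPjjjjj ⇒ vvvvvvPjjjjjj ⇒ vvvvvvvjjjjjjj

P ⇒ vPj   [P -> v P j]
vPj ⇒ vvPjj   [P -> v P j]
vvPjj ⇒ vvvPjjj   [P -> v P j]
vvvPjjj ⇒ vvvvPjjjj   [P -> v P j]
vvvvPjjjj ⇒ vvvvvPjjjjj   [P -> v P j]
vvvvvPjjjjj ⇒ vvvvvvPjjjjjj   [P -> v P j]
vvvvvvPjjjjjj ⇒ vvvvvvvjjjjjjj   [P -> v j]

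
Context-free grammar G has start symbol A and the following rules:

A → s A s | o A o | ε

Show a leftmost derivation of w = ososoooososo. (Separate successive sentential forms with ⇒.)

A⇒oAo⇒osAso⇒osoAoso⇒ososAsoso⇒ososoAososo⇒ososooAoososo⇒ososoooososo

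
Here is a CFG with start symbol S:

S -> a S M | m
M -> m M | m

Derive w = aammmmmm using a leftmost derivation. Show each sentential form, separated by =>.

S => aSM   [S -> a S M]
aSM => aaSMM   [S -> a S M]
aaSMM => aamMM   [S -> m]
aamMM => aammMM   [M -> m M]
aammMM => aammmMM   [M -> m M]
aammmMM => aammmmM   [M -> m]
aammmmM => aammmmmM   [M -> m M]
aammmmmM => aammmmmm   [M -> m]

S => aSM => aaSMM => aamMM => aammMM => aammmMM => aammmmM => aammmmmM => aammmmmm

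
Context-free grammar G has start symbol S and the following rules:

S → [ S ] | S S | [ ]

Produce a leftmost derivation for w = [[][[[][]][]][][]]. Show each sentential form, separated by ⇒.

S ⇒ [S]   [S → [ S ]]
[S] ⇒ [SS]   [S → S S]
[SS] ⇒ [SSS]   [S → S S]
[SSS] ⇒ [[]SS]   [S → [ ]]
[[]SS] ⇒ [[]SSS]   [S → S S]
[[]SSS] ⇒ [[][S]SS]   [S → [ S ]]
[[][S]SS] ⇒ [[][SS]SS]   [S → S S]
[[][SS]SS] ⇒ [[][[S]S]SS]   [S → [ S ]]
[[][[S]S]SS] ⇒ [[][[SS]S]SS]   [S → S S]
[[][[SS]S]SS] ⇒ [[][[[]S]S]SS]   [S → [ ]]
[[][[[]S]S]SS] ⇒ [[][[[][]]S]SS]   [S → [ ]]
[[][[[][]]S]SS] ⇒ [[][[[][]][]]SS]   [S → [ ]]
[[][[[][]][]]SS] ⇒ [[][[[][]][]][]S]   [S → [ ]]
[[][[[][]][]][]S] ⇒ [[][[[][]][]][][]]   [S → [ ]]

S ⇒ [S] ⇒ [SS] ⇒ [SSS] ⇒ [[]SS] ⇒ [[]SSS] ⇒ [[][S]SS] ⇒ [[][SS]SS] ⇒ [[][[S]S]SS] ⇒ [[][[SS]S]SS] ⇒ [[][[[]S]S]SS] ⇒ [[][[[][]]S]SS] ⇒ [[][[[][]][]]SS] ⇒ [[][[[][]][]][]S] ⇒ [[][[[][]][]][][]]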